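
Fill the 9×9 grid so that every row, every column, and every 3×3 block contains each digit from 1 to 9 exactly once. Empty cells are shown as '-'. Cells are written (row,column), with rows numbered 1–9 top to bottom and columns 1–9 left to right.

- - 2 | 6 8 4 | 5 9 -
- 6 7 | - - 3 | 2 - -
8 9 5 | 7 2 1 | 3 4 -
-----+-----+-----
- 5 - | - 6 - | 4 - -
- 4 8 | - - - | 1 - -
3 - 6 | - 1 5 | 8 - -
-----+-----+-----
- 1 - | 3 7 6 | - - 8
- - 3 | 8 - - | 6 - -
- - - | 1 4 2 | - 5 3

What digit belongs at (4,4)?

9

(1,1) = 1 (sole candidate).
(1,2) = 3 (sole candidate).
(1,9) = 7 (sole candidate).
(2,1) = 4 (sole candidate).
(2,9) = 1 (sole candidate).
(3,9) = 6 (sole candidate).
(7,7) = 9 (sole candidate).
(7,8) = 2 (sole candidate).
(8,6) = 9 (sole candidate).
(8,9) = 4 (sole candidate).
(9,3) = 9 (sole candidate).
(9,7) = 7 (sole candidate).
(2,8) = 8 (sole candidate).
(4,3) = 1 (sole candidate).
(5,6) = 7 (sole candidate).
(6,8) = 7 (sole candidate).
(7,1) = 5 (sole candidate).
(7,3) = 4 (sole candidate).
(8,5) = 5 (sole candidate).
(8,8) = 1 (sole candidate).
(9,1) = 6 (sole candidate).
(9,2) = 8 (sole candidate).
(2,5) = 9 (sole candidate).
(4,6) = 8 (sole candidate).
(4,8) = 3 (sole candidate).
(5,5) = 3 (sole candidate).
(5,8) = 6 (sole candidate).
(6,2) = 2 (sole candidate).
(6,9) = 9 (sole candidate).
(8,2) = 7 (sole candidate).
(2,4) = 5 (sole candidate).
(4,9) = 2 (sole candidate).
(5,1) = 9 (sole candidate).
(5,4) = 2 (sole candidate).
(5,9) = 5 (sole candidate).
(6,4) = 4 (sole candidate).
(8,1) = 2 (sole candidate).
(4,1) = 7 (sole candidate).
(4,4) = 9: row 4 has {1,2,3,4,5,6,7,8}; col 4 has {1,2,3,4,5,6,7,8}; box has {1,2,3,4,5,6,7,8} → only 9 remains.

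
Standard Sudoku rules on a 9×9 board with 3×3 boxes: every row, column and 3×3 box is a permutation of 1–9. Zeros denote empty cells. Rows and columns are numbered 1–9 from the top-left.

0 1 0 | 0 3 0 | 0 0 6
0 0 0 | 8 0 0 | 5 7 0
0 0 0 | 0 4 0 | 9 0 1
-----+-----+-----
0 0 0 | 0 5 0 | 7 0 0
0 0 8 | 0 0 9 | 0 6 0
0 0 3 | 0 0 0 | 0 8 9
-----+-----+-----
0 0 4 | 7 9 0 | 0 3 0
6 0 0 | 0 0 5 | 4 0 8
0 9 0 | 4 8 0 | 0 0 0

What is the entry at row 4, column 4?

3

row 3, column 8 = 2 (sole candidate).
row 1, column 7 = 8 (sole candidate).
row 1, column 8 = 4 (sole candidate).
row 2, column 9 = 3 (sole candidate).
row 4, column 8 = 1 (sole candidate).
row 6, column 7 = 2 (sole candidate).
row 8, column 8 = 9 (sole candidate).
row 9, column 8 = 5 (sole candidate).
row 4, column 9 = 4 (sole candidate).
row 5, column 7 = 3 (sole candidate).
row 5, column 9 = 5 (sole candidate).
row 7, column 9 = 2 (sole candidate).
row 9, column 9 = 7 (sole candidate).
row 4, column 6 = 8 (hidden single in row 4).
row 4, column 4 = 3: in row 4, 3 can only go here (every other open cell in that row sees a 3).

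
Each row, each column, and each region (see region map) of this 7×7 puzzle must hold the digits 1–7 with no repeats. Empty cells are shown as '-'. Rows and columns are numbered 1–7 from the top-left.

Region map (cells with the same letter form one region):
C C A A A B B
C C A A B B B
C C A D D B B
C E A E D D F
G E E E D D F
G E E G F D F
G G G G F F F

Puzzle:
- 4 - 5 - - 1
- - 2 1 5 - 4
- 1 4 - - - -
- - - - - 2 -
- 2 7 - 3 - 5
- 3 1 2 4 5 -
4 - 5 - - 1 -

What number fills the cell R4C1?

R1C1 = 2: in row 1, 2 can only go here (every other open cell in that row sees a 2).
R3C7 = 2: in row 3, 2 can only go here (every other open cell in that row sees a 2).
R3C1 = 5: in row 3, 5 can only go here (every other open cell in that row sees a 5).
R3C6 = 3: in row 3, 3 can only go here (every other open cell in that row sees a 3).
R1C3 = 3: in row 1, 3 can only go here (every other open cell in that row sees a 3).
R4C3 = 6: row 4 has {2}; col 3 has {1,2,3,4,5,7}; region has {1,2,3,4,5} → only 6 remains.
R4C4 = 4: row 4 has {2,6}; col 4 has {1,2,5}; region has {1,2,3,7} → only 4 remains.
R5C4 = 6: row 5 has {2,3,5,7}; col 4 has {1,2,4,5}; region has {1,2,3,4,7} → only 6 remains.
R5C6 = 4: row 5 has {2,3,5,6,7}; col 6 has {1,2,3,5}; region has {2,3,5} → only 4 remains.
R1C5 = 7: row 1 has {1,2,3,4,5}; col 5 has {3,4,5}; region has {1,2,3,4,5,6} → only 7 remains.
R1C6 = 6: row 1 has {1,2,3,4,5,7}; col 6 has {1,2,3,4,5}; region has {1,2,3,4,5} → only 6 remains.
R2C6 = 7: row 2 has {1,2,4,5}; col 6 has {1,2,3,4,5,6}; region has {1,2,3,4,5,6} → only 7 remains.
R3C4 = 7: row 3 has {1,2,3,4,5}; col 4 has {1,2,4,5,6}; region has {2,3,4,5} → only 7 remains.
R3C5 = 6: row 3 has {1,2,3,4,5,7}; col 5 has {3,4,5,7}; region has {2,3,4,5,7} → only 6 remains.
R4C2 = 5: row 4 has {2,4,6}; col 2 has {1,2,3,4}; region has {1,2,3,4,6,7} → only 5 remains.
R4C5 = 1: row 4 has {2,4,5,6}; col 5 has {3,4,5,6,7}; region has {2,3,4,5,6,7} → only 1 remains.
R5C1 = 1: row 5 has {2,3,4,5,6,7}; col 1 has {2,4,5}; region has {2,4,5} → only 1 remains.
R7C4 = 3: row 7 has {1,4,5}; col 4 has {1,2,4,5,6,7}; region has {1,2,4,5} → only 3 remains.
R7C5 = 2: row 7 has {1,3,4,5}; col 5 has {1,3,4,5,6,7}; region has {1,4,5} → only 2 remains.
R2C2 = 6: row 2 has {1,2,4,5,7}; col 2 has {1,2,3,4,5}; region has {1,2,4,5} → only 6 remains.
R7C2 = 7: row 7 has {1,2,3,4,5}; col 2 has {1,2,3,4,5,6}; region has {1,2,3,4,5} → only 7 remains.
R7C7 = 6: row 7 has {1,2,3,4,5,7}; col 7 has {1,2,4,5}; region has {1,2,4,5} → only 6 remains.
R2C1 = 3: row 2 has {1,2,4,5,6,7}; col 1 has {1,2,4,5}; region has {1,2,4,5,6} → only 3 remains.
R4C1 = 7: row 4 has {1,2,4,5,6}; col 1 has {1,2,3,4,5}; region has {1,2,3,4,5,6} → only 7 remains.

7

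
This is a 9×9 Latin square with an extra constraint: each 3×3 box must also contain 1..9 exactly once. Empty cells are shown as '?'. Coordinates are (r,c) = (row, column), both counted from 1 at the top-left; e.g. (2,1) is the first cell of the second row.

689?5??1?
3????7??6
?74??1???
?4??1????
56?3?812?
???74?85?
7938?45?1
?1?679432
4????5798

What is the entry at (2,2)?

(3,1) = 2: row 3 has {1,4,7}; col 1 has {3,4,5,6,7}; box has {3,4,6,7,8,9} → only 2 remains.
(3,4) = 9: row 3 has {1,2,4,7}; col 4 has {3,6,7,8}; box has {1,5,7} → only 9 remains.
(3,7) = 3: row 3 has {1,2,4,7,9}; col 7 has {1,4,5,7,8}; box has {1,6} → only 3 remains.
(3,8) = 8: row 3 has {1,2,3,4,7,9}; col 8 has {1,2,3,5,9}; box has {1,3,6} → only 8 remains.
(3,9) = 5: row 3 has {1,2,3,4,7,8,9}; col 9 has {1,2,6,8}; box has {1,3,6,8} → only 5 remains.
(5,3) = 7: row 5 has {1,2,3,5,6,8}; col 3 has {3,4,9}; box has {4,5,6} → only 7 remains.
(5,5) = 9: row 5 has {1,2,3,5,6,7,8}; col 5 has {1,4,5,7}; box has {1,3,4,7,8} → only 9 remains.
(5,9) = 4: row 5 has {1,2,3,5,6,7,8,9}; col 9 has {1,2,5,6,8}; box has {1,2,5,8} → only 4 remains.
(7,5) = 2: row 7 has {1,3,4,5,7,8,9}; col 5 has {1,4,5,7,9}; box has {4,5,6,7,8,9} → only 2 remains.
(7,8) = 6: row 7 has {1,2,3,4,5,7,8,9}; col 8 has {1,2,3,5,8,9}; box has {1,2,3,4,5,7,8,9} → only 6 remains.
(8,1) = 8: row 8 has {1,2,3,4,6,7,9}; col 1 has {2,3,4,5,6,7}; box has {1,3,4,7,9} → only 8 remains.
(8,3) = 5: row 8 has {1,2,3,4,6,7,8,9}; col 3 has {3,4,7,9}; box has {1,3,4,7,8,9} → only 5 remains.
(9,2) = 2: row 9 has {4,5,7,8,9}; col 2 has {1,4,6,7,8,9}; box has {1,3,4,5,7,8,9} → only 2 remains.
(9,3) = 6: row 9 has {2,4,5,7,8,9}; col 3 has {3,4,5,7,9}; box has {1,2,3,4,5,7,8,9} → only 6 remains.
(9,4) = 1: row 9 has {2,4,5,6,7,8,9}; col 4 has {3,6,7,8,9}; box has {2,4,5,6,7,8,9} → only 1 remains.
(9,5) = 3: row 9 has {1,2,4,5,6,7,8,9}; col 5 has {1,2,4,5,7,9}; box has {1,2,4,5,6,7,8,9} → only 3 remains.
(1,7) = 2: row 1 has {1,5,6,8,9}; col 7 has {1,3,4,5,7,8}; box has {1,3,5,6,8} → only 2 remains.
(1,9) = 7: row 1 has {1,2,5,6,8,9}; col 9 has {1,2,4,5,6,8}; box has {1,2,3,5,6,8} → only 7 remains.
(2,2) = 5: row 2 has {3,6,7}; col 2 has {1,2,4,6,7,8,9}; box has {2,3,4,6,7,8,9} → only 5 remains.

5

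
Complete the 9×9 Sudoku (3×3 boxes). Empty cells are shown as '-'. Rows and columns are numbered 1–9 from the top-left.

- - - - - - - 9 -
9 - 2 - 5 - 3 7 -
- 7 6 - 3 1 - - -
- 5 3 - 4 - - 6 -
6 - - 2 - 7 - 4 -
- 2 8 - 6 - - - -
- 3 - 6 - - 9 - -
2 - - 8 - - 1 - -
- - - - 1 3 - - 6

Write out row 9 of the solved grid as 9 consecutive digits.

R2C4 = 4: row 2 has {2,3,5,7,9}; col 4 has {2,6,8}; box has {1,3,5} → only 4 remains.
R3C4 = 9: row 3 has {1,3,6,7}; col 4 has {2,4,6,8}; box has {1,3,4,5} → only 9 remains.
R4C4 = 1: row 4 has {3,4,5,6}; col 4 has {2,4,6,8,9}; box has {2,4,6,7} → only 1 remains.
R1C4 = 7: row 1 has {9}; col 4 has {1,2,4,6,8,9}; box has {1,3,4,5,9} → only 7 remains.
R4C1 = 7: row 4 has {1,3,4,5,6}; col 1 has {2,6,9}; box has {2,3,5,6,8} → only 7 remains.
R9C4 = 5: row 9 has {1,3,6}; col 4 has {1,2,4,6,7,8,9}; box has {1,3,6,8} → only 5 remains.
R6C4 = 3: row 6 has {2,6,8}; col 4 has {1,2,4,5,6,7,8,9}; box has {1,2,4,6,7} → only 3 remains.
R1C1 = 3: in row 1, 3 can only go here (every other open cell in that row sees a 3).
R2C6 = 6: in row 2, 6 can only go here (every other open cell in that row sees a 6).
R1C7 = 6: in row 1, 6 can only go here (every other open cell in that row sees a 6).
R5C9 = 3: in row 5, 3 can only go here (every other open cell in that row sees a 3).
R5C7 = 5: in row 5, 5 can only go here (every other open cell in that row sees a 5).
R6C7 = 7: row 6 has {2,3,6,8}; col 7 has {1,3,5,6,9}; box has {3,4,5,6} → only 7 remains.
R6C8 = 1: row 6 has {2,3,6,7,8}; col 8 has {4,6,7,9}; box has {3,4,5,6,7} → only 1 remains.
R6C9 = 9: row 6 has {1,2,3,6,7,8}; col 9 has {3,6}; box has {1,3,4,5,6,7} → only 9 remains.
R6C1 = 4: row 6 has {1,2,3,6,7,8,9}; col 1 has {2,3,6,7,9}; box has {2,3,5,6,7,8} → only 4 remains.
R6C6 = 5: row 6 has {1,2,3,4,6,7,8,9}; col 6 has {1,3,6,7}; box has {1,2,3,4,6,7} → only 5 remains.
R9C1 = 8: row 9 has {1,3,5,6}; col 1 has {2,3,4,6,7,9}; box has {2,3} → only 8 remains.
R9C8 = 2: row 9 has {1,3,5,6,8}; col 8 has {1,4,6,7,9}; box has {1,6,9} → only 2 remains.
R3C1 = 5: row 3 has {1,3,6,7,9}; col 1 has {2,3,4,6,7,8,9}; box has {2,3,6,7,9} → only 5 remains.
R3C8 = 8: row 3 has {1,3,5,6,7,9}; col 8 has {1,2,4,6,7,9}; box has {3,6,7,9} → only 8 remains.
R7C1 = 1: row 7 has {3,6,9}; col 1 has {2,3,4,5,6,7,8,9}; box has {2,3,8} → only 1 remains.
R7C8 = 5: row 7 has {1,3,6,9}; col 8 has {1,2,4,6,7,8,9}; box has {1,2,6,9} → only 5 remains.
R8C8 = 3: row 8 has {1,2,8}; col 8 has {1,2,4,5,6,7,8,9}; box has {1,2,5,6,9} → only 3 remains.
R9C7 = 4: row 9 has {1,2,3,5,6,8}; col 7 has {1,3,5,6,7,9}; box has {1,2,3,5,6,9} → only 4 remains.
R2C9 = 1: row 2 has {2,3,4,5,6,7,9}; col 9 has {3,6,9}; box has {3,6,7,8,9} → only 1 remains.
R3C7 = 2: row 3 has {1,3,5,6,7,8,9}; col 7 has {1,3,4,5,6,7,9}; box has {1,3,6,7,8,9} → only 2 remains.
R3C9 = 4: row 3 has {1,2,3,5,6,7,8,9}; col 9 has {1,3,6,9}; box has {1,2,3,6,7,8,9} → only 4 remains.
R4C7 = 8: row 4 has {1,3,4,5,6,7}; col 7 has {1,2,3,4,5,6,7,9}; box has {1,3,4,5,6,7,9} → only 8 remains.
R4C9 = 2: row 4 has {1,3,4,5,6,7,8}; col 9 has {1,3,4,6,9}; box has {1,3,4,5,6,7,8,9} → only 2 remains.
R8C9 = 7: row 8 has {1,2,3,8}; col 9 has {1,2,3,4,6,9}; box has {1,2,3,4,5,6,9} → only 7 remains.
R9C2 = 9: row 9 has {1,2,3,4,5,6,8}; col 2 has {2,3,5,7}; box has {1,2,3,8} → only 9 remains.
R9C3 = 7: row 9 has {1,2,3,4,5,6,8,9}; col 3 has {2,3,6,8}; box has {1,2,3,8,9} → only 7 remains.

897513426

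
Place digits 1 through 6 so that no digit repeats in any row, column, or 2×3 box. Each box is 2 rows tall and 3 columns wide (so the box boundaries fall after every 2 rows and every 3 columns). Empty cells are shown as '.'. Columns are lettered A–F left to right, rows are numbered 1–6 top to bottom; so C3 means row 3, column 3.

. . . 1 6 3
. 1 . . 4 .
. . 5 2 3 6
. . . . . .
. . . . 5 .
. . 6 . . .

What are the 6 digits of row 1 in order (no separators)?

D2 = 5 (sole candidate).
F2 = 2 (sole candidate).
B3 = 4 (sole candidate).
D4 = 4 (sole candidate).
E4 = 1 (sole candidate).
F4 = 5 (sole candidate).
D6 = 3 (sole candidate).
E6 = 2 (sole candidate).
C2 = 3 (sole candidate).
A3 = 1 (sole candidate).
C4 = 2 (sole candidate).
D5 = 6 (sole candidate).
B6 = 5 (sole candidate).
B1 = 2: row 1 has {1,3,6}; col 2 has {1,4,5}; box has {1,3} → only 2 remains.
C1 = 4: row 1 has {1,2,3,6}; col 3 has {2,3,5,6}; box has {1,2,3} → only 4 remains.
A2 = 6 (sole candidate).
A4 = 3 (sole candidate).
B4 = 6 (sole candidate).
B5 = 3 (sole candidate).
C5 = 1 (sole candidate).
F5 = 4 (sole candidate).
A6 = 4 (sole candidate).
F6 = 1 (sole candidate).
A1 = 5: row 1 has {1,2,3,4,6}; col 1 has {1,3,4,6}; box has {1,2,3,4,6} → only 5 remains.

524163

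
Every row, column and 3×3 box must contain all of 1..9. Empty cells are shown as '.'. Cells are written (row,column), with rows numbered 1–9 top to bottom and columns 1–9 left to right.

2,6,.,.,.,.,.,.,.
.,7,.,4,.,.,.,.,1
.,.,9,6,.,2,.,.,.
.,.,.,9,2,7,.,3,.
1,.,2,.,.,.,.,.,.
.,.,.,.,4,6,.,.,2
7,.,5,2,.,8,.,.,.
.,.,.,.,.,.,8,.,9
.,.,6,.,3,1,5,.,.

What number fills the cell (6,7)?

9

(9,4) = 7: row 9 has {1,3,5,6}; col 4 has {2,4,6,9}; box has {1,2,3,8} → only 7 remains.
(9,9) = 4: row 9 has {1,3,5,6,7}; col 9 has {1,2,9}; box has {5,8,9} → only 4 remains.
(8,4) = 5: row 8 has {8,9}; col 4 has {2,4,6,7,9}; box has {1,2,3,7,8} → only 5 remains.
(8,5) = 6: row 8 has {5,8,9}; col 5 has {2,3,4}; box has {1,2,3,5,7,8} → only 6 remains.
(8,6) = 4: row 8 has {5,6,8,9}; col 6 has {1,2,6,7,8}; box has {1,2,3,5,6,7,8} → only 4 remains.
(9,8) = 2: row 9 has {1,3,4,5,6,7}; col 8 has {3}; box has {4,5,8,9} → only 2 remains.
(7,5) = 9: row 7 has {2,5,7,8}; col 5 has {2,3,4,6}; box has {1,2,3,4,5,6,7,8} → only 9 remains.
(8,1) = 3: row 8 has {4,5,6,8,9}; col 1 has {1,2,7}; box has {5,6,7} → only 3 remains.
(8,3) = 1: row 8 has {3,4,5,6,8,9}; col 3 has {2,5,6,9}; box has {3,5,6,7} → only 1 remains.
(8,8) = 7: row 8 has {1,3,4,5,6,8,9}; col 8 has {2,3}; box has {2,4,5,8,9} → only 7 remains.
(7,2) = 4: row 7 has {2,5,7,8,9}; col 2 has {6,7}; box has {1,3,5,6,7} → only 4 remains.
(8,2) = 2: row 8 has {1,3,4,5,6,7,8,9}; col 2 has {4,6,7}; box has {1,3,4,5,6,7} → only 2 remains.
(2,7) = 2: in row 2, 2 can only go here (every other open cell in that row sees a 2).
(2,8) = 6: in row 2, 6 can only go here (every other open cell in that row sees a 6).
(7,8) = 1: row 7 has {2,4,5,7,8,9}; col 8 has {2,3,6,7}; box has {2,4,5,7,8,9} → only 1 remains.
(2,6) = 9: in row 2, 9 can only go here (every other open cell in that row sees a 9).
(2,3) = 3: in row 2, 3 can only go here (every other open cell in that row sees a 3).
(4,7) = 1: in row 4, 1 can only go here (every other open cell in that row sees a 1).
(6,4) = 1: in row 6, 1 can only go here (every other open cell in that row sees a 1).
(1,5) = 1: in row 1, 1 can only go here (every other open cell in that row sees a 1).
(3,2) = 1: in row 3, 1 can only go here (every other open cell in that row sees a 1).
(6,2) = 3: in row 6, 3 can only go here (every other open cell in that row sees a 3).
(4,1) = 6: in column 1, 6 can only go here (every other open cell in that column sees a 6).
(4,3) = 4: in row 4, 4 can only go here (every other open cell in that row sees a 4).
(1,3) = 8: row 1 has {1,2,6}; col 3 has {1,2,3,4,5,6,9}; box has {1,2,3,6,7,9} → only 8 remains.
(1,4) = 3: row 1 has {1,2,6,8}; col 4 has {1,2,4,5,6,7,9}; box has {1,2,4,6,9} → only 3 remains.
(1,6) = 5: row 1 has {1,2,3,6,8}; col 6 has {1,2,4,6,7,8,9}; box has {1,2,3,4,6,9} → only 5 remains.
(1,9) = 7: row 1 has {1,2,3,5,6,8}; col 9 has {1,2,4,9}; box has {1,2,6} → only 7 remains.
(2,1) = 5: row 2 has {1,2,3,4,6,7,9}; col 1 has {1,2,3,6,7}; box has {1,2,3,6,7,8,9} → only 5 remains.
(2,5) = 8: row 2 has {1,2,3,4,5,6,7,9}; col 5 has {1,2,3,4,6,9}; box has {1,2,3,4,5,6,9} → only 8 remains.
(3,1) = 4: row 3 has {1,2,6,9}; col 1 has {1,2,3,5,6,7}; box has {1,2,3,5,6,7,8,9} → only 4 remains.
(3,5) = 7: row 3 has {1,2,4,6,9}; col 5 has {1,2,3,4,6,8,9}; box has {1,2,3,4,5,6,8,9} → only 7 remains.
(3,7) = 3: row 3 has {1,2,4,6,7,9}; col 7 has {1,2,5,8}; box has {1,2,6,7} → only 3 remains.
(5,4) = 8: row 5 has {1,2}; col 4 has {1,2,3,4,5,6,7,9}; box has {1,2,4,6,7,9} → only 8 remains.
(5,5) = 5: row 5 has {1,2,8}; col 5 has {1,2,3,4,6,7,8,9}; box has {1,2,4,6,7,8,9} → only 5 remains.
(5,6) = 3: row 5 has {1,2,5,8}; col 6 has {1,2,4,5,6,7,8,9}; box has {1,2,4,5,6,7,8,9} → only 3 remains.
(5,9) = 6: row 5 has {1,2,3,5,8}; col 9 has {1,2,4,7,9}; box has {1,2,3} → only 6 remains.
(6,3) = 7: row 6 has {1,2,3,4,6}; col 3 has {1,2,3,4,5,6,8,9}; box has {1,2,3,4,6} → only 7 remains.
(6,7) = 9: row 6 has {1,2,3,4,6,7}; col 7 has {1,2,3,5,8}; box has {1,2,3,6} → only 9 remains.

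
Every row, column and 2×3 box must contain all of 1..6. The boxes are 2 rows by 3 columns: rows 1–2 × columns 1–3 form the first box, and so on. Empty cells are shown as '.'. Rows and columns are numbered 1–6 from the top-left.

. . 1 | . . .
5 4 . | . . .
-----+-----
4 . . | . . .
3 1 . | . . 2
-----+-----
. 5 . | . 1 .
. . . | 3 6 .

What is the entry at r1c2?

r5c6 = 4 (sole candidate).
r6c2 = 2 (sole candidate).
r6c3 = 4 (sole candidate).
r6c6 = 5 (sole candidate).
r3c2 = 6 (sole candidate).
r4c3 = 5 (sole candidate).
r4c5 = 4 (sole candidate).
r5c1 = 6 (sole candidate).
r5c3 = 3 (sole candidate).
r5c4 = 2 (sole candidate).
r6c1 = 1 (sole candidate).
r1c1 = 2 (sole candidate).
r1c2 = 3: row 1 has {1,2}; col 2 has {1,2,4,5,6}; box has {1,2,4,5} → only 3 remains.

3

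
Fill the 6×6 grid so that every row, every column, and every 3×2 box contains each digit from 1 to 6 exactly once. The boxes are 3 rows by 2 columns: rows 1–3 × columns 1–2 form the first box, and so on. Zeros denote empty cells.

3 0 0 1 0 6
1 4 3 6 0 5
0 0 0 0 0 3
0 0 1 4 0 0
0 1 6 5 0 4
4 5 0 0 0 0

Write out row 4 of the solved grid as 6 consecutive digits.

row 1, column 2 = 2 (sole candidate).
row 1, column 5 = 4 (sole candidate).
row 2, column 5 = 2 (sole candidate).
row 3, column 2 = 6 (sole candidate).
row 3, column 4 = 2 (sole candidate).
row 3, column 5 = 1 (sole candidate).
row 4, column 2 = 3: row 4 has {1,4}; col 2 has {1,2,4,5,6}; box has {1,4,5} → only 3 remains.
row 4, column 6 = 2: row 4 has {1,3,4}; col 6 has {3,4,5,6}; box has {4} → only 2 remains.
row 5, column 1 = 2 (sole candidate).
row 5, column 5 = 3 (sole candidate).
row 6, column 3 = 2 (sole candidate).
row 6, column 4 = 3 (sole candidate).
row 6, column 5 = 6 (sole candidate).
row 6, column 6 = 1 (sole candidate).
row 1, column 3 = 5 (sole candidate).
row 3, column 1 = 5 (sole candidate).
row 3, column 3 = 4 (sole candidate).
row 4, column 1 = 6: row 4 has {1,2,3,4}; col 1 has {1,2,3,4,5}; box has {1,2,3,4,5} → only 6 remains.
row 4, column 5 = 5: row 4 has {1,2,3,4,6}; col 5 has {1,2,3,4,6}; box has {1,2,3,4,6} → only 5 remains.

631452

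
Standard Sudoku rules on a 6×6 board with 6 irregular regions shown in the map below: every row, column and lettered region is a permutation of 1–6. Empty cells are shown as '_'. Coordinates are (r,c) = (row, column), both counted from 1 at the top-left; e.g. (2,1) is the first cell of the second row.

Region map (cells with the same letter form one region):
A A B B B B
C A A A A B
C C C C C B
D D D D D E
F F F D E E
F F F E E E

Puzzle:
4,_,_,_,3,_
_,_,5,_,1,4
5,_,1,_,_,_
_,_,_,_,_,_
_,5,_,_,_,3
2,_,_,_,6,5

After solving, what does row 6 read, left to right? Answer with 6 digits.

(1,4) = 5 (hidden single in row 1).
(1,6) = 1 (hidden single in row 1).
(4,6) = 2 (sole candidate).
(5,5) = 4 (sole candidate).
(6,4) = 1: row 6 has {2,5,6}; col 4 has {5}; region has {2,3,4,5,6} → only 1 remains.
(3,5) = 2 (sole candidate).
(3,6) = 6 (sole candidate).
(4,5) = 5 (sole candidate).
(5,3) = 6 (sole candidate).
(5,4) = 2 (sole candidate).
(1,3) = 2 (sole candidate).
(5,1) = 1 (sole candidate).
(1,2) = 6 (sole candidate).
(2,4) = 3 (sole candidate).
(3,4) = 4 (sole candidate).
(4,4) = 6 (sole candidate).
(2,1) = 6 (sole candidate).
(2,2) = 2 (sole candidate).
(3,2) = 3 (sole candidate).
(4,1) = 3 (sole candidate).
(4,3) = 4 (sole candidate).
(6,2) = 4: row 6 has {1,2,5,6}; col 2 has {2,3,5,6}; region has {1,2,5,6} → only 4 remains.
(6,3) = 3: row 6 has {1,2,4,5,6}; col 3 has {1,2,4,5,6}; region has {1,2,4,5,6} → only 3 remains.

243165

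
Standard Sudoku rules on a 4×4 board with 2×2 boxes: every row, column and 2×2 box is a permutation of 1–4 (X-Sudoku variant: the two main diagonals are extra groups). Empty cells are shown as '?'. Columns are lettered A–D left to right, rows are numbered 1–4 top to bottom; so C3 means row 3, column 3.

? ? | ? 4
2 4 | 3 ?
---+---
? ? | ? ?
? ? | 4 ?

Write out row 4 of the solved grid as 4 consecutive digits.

1342

D2 = 1 (sole candidate).
A4 = 1: row 4 has {4}; col 1 has {2}; box has {}; anti-diagonal has {3,4} → only 1 remains.
A1 = 3 (sole candidate).
B1 = 1 (sole candidate).
C1 = 2 (sole candidate).
A3 = 4 (sole candidate).
B3 = 2 (sole candidate).
C3 = 1 (sole candidate).
D3 = 3 (sole candidate).
B4 = 3: row 4 has {1,4}; col 2 has {1,2,4}; box has {1,2,4} → only 3 remains.
D4 = 2: row 4 has {1,3,4}; col 4 has {1,3,4}; box has {1,3,4}; main diagonal has {1,3,4} → only 2 remains.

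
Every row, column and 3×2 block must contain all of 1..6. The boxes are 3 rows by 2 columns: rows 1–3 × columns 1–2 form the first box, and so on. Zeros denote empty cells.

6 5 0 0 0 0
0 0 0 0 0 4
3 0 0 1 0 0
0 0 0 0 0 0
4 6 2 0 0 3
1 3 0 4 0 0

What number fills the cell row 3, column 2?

4

row 2, column 1 = 2: row 2 has {4}; col 1 has {1,3,4,6}; box has {3,5,6} → only 2 remains.
row 2, column 2 = 1: row 2 has {2,4}; col 2 has {3,5,6}; box has {2,3,5,6} → only 1 remains.
row 3, column 2 = 4: row 3 has {1,3}; col 2 has {1,3,5,6}; box has {1,2,3,5,6} → only 4 remains.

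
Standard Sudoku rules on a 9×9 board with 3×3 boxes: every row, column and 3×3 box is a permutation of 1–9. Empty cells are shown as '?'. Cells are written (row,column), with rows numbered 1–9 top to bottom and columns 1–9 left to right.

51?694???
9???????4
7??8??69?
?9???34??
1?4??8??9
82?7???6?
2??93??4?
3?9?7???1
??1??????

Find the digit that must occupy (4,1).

(4,1) = 6: row 4 has {3,4,9}; col 1 has {1,2,3,5,7,8,9}; box has {1,2,4,8,9} → only 6 remains.

6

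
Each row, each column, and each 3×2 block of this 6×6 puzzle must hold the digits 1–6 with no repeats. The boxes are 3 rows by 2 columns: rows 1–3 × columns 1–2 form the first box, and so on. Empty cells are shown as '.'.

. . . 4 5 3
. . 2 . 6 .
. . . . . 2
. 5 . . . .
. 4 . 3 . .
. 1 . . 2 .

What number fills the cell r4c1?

6

r2c2 = 3: row 2 has {2,6}; col 2 has {1,4,5}; box has {} → only 3 remains.
r3c2 = 6: row 3 has {2}; col 2 has {1,3,4,5}; box has {3} → only 6 remains.
r5c5 = 1: row 5 has {3,4}; col 5 has {2,5,6}; box has {2} → only 1 remains.
r1c2 = 2: row 1 has {3,4,5}; col 2 has {1,3,4,5,6}; box has {3,6} → only 2 remains.
r3c5 = 4: row 3 has {2,6}; col 5 has {1,2,5,6}; box has {2,3,5,6} → only 4 remains.
r4c5 = 3: row 4 has {5}; col 5 has {1,2,4,5,6}; box has {1,2} → only 3 remains.
r1c1 = 1: row 1 has {2,3,4,5}; col 1 has {}; box has {2,3,6} → only 1 remains.
r1c3 = 6: row 1 has {1,2,3,4,5}; col 3 has {2}; box has {2,4} → only 6 remains.
r2c6 = 1: row 2 has {2,3,6}; col 6 has {2,3}; box has {2,3,4,5,6} → only 1 remains.
r3c1 = 5: row 3 has {2,4,6}; col 1 has {1}; box has {1,2,3,6} → only 5 remains.
r3c4 = 1: row 3 has {2,4,5,6}; col 4 has {3,4}; box has {2,4,6} → only 1 remains.
r5c3 = 5: row 5 has {1,3,4}; col 3 has {2,6}; box has {3} → only 5 remains.
r5c6 = 6: row 5 has {1,3,4,5}; col 6 has {1,2,3}; box has {1,2,3} → only 6 remains.
r6c3 = 4: row 6 has {1,2}; col 3 has {2,5,6}; box has {3,5} → only 4 remains.
r6c4 = 6: row 6 has {1,2,4}; col 4 has {1,3,4}; box has {3,4,5} → only 6 remains.
r6c6 = 5: row 6 has {1,2,4,6}; col 6 has {1,2,3,6}; box has {1,2,3,6} → only 5 remains.
r2c1 = 4: row 2 has {1,2,3,6}; col 1 has {1,5}; box has {1,2,3,5,6} → only 4 remains.
r2c4 = 5: row 2 has {1,2,3,4,6}; col 4 has {1,3,4,6}; box has {1,2,4,6} → only 5 remains.
r3c3 = 3: row 3 has {1,2,4,5,6}; col 3 has {2,4,5,6}; box has {1,2,4,5,6} → only 3 remains.
r4c3 = 1: row 4 has {3,5}; col 3 has {2,3,4,5,6}; box has {3,4,5,6} → only 1 remains.
r4c4 = 2: row 4 has {1,3,5}; col 4 has {1,3,4,5,6}; box has {1,3,4,5,6} → only 2 remains.
r4c6 = 4: row 4 has {1,2,3,5}; col 6 has {1,2,3,5,6}; box has {1,2,3,5,6} → only 4 remains.
r5c1 = 2: row 5 has {1,3,4,5,6}; col 1 has {1,4,5}; box has {1,4,5} → only 2 remains.
r6c1 = 3: row 6 has {1,2,4,5,6}; col 1 has {1,2,4,5}; box has {1,2,4,5} → only 3 remains.
r4c1 = 6: row 4 has {1,2,3,4,5}; col 1 has {1,2,3,4,5}; box has {1,2,3,4,5} → only 6 remains.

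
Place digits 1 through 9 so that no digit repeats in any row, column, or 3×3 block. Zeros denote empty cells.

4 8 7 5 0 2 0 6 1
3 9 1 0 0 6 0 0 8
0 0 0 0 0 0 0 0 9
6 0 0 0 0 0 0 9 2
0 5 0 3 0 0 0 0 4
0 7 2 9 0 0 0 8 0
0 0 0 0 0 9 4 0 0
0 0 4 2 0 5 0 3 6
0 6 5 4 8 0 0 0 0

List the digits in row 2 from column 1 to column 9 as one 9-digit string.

R1C7 = 3: row 1 has {1,2,4,5,6,7,8}; col 7 has {4}; box has {1,6,8,9} → only 3 remains.
R2C4 = 7: row 2 has {1,3,6,8,9}; col 4 has {2,3,4,5,9}; box has {2,5,6} → only 7 remains.
R2C5 = 4: row 2 has {1,3,6,7,8,9}; col 5 has {8}; box has {2,5,6,7} → only 4 remains.
R3C2 = 2: row 3 has {9}; col 2 has {5,6,7,8,9}; box has {1,3,4,7,8,9} → only 2 remains.
R3C3 = 6: row 3 has {2,9}; col 3 has {1,2,4,5,7}; box has {1,2,3,4,7,8,9} → only 6 remains.
R6C1 = 1: row 6 has {2,7,8,9}; col 1 has {3,4,6}; box has {2,5,6,7} → only 1 remains.
R6C6 = 4: row 6 has {1,2,7,8,9}; col 6 has {2,5,6,9}; box has {3,9} → only 4 remains.
R8C2 = 1: row 8 has {2,3,4,5,6}; col 2 has {2,5,6,7,8,9}; box has {4,5,6} → only 1 remains.
R8C5 = 7: row 8 has {1,2,3,4,5,6}; col 5 has {4,8}; box has {2,4,5,8,9} → only 7 remains.
R9C9 = 7: row 9 has {4,5,6,8}; col 9 has {1,2,4,6,8,9}; box has {3,4,6} → only 7 remains.
R1C5 = 9: row 1 has {1,2,3,4,5,6,7,8}; col 5 has {4,7,8}; box has {2,4,5,6,7} → only 9 remains.
R3C1 = 5: row 3 has {2,6,9}; col 1 has {1,3,4,6}; box has {1,2,3,4,6,7,8,9} → only 5 remains.
R3C7 = 7: row 3 has {2,5,6,9}; col 7 has {3,4}; box has {1,3,6,8,9} → only 7 remains.
R3C8 = 4: row 3 has {2,5,6,7,9}; col 8 has {3,6,8,9}; box has {1,3,6,7,8,9} → only 4 remains.
R7C2 = 3: row 7 has {4,9}; col 2 has {1,2,5,6,7,8,9}; box has {1,4,5,6} → only 3 remains.
R7C3 = 8: row 7 has {3,4,9}; col 3 has {1,2,4,5,6,7}; box has {1,3,4,5,6} → only 8 remains.
R7C9 = 5: row 7 has {3,4,8,9}; col 9 has {1,2,4,6,7,8,9}; box has {3,4,6,7} → only 5 remains.
R8C1 = 9: row 8 has {1,2,3,4,5,6,7}; col 1 has {1,3,4,5,6}; box has {1,3,4,5,6,8} → only 9 remains.
R8C7 = 8: row 8 has {1,2,3,4,5,6,7,9}; col 7 has {3,4,7}; box has {3,4,5,6,7} → only 8 remains.
R9C1 = 2: row 9 has {4,5,6,7,8}; col 1 has {1,3,4,5,6,9}; box has {1,3,4,5,6,8,9} → only 2 remains.
R9C8 = 1: row 9 has {2,4,5,6,7,8}; col 8 has {3,4,6,8,9}; box has {3,4,5,6,7,8} → only 1 remains.
R4C2 = 4: row 4 has {2,6,9}; col 2 has {1,2,3,5,6,7,8,9}; box has {1,2,5,6,7} → only 4 remains.
R4C3 = 3: row 4 has {2,4,6,9}; col 3 has {1,2,4,5,6,7,8}; box has {1,2,4,5,6,7} → only 3 remains.
R5C1 = 8: row 5 has {3,4,5}; col 1 has {1,2,3,4,5,6,9}; box has {1,2,3,4,5,6,7} → only 8 remains.
R5C3 = 9: row 5 has {3,4,5,8}; col 3 has {1,2,3,4,5,6,7,8}; box has {1,2,3,4,5,6,7,8} → only 9 remains.
R5C8 = 7: row 5 has {3,4,5,8,9}; col 8 has {1,3,4,6,8,9}; box has {2,4,8,9} → only 7 remains.
R6C9 = 3: row 6 has {1,2,4,7,8,9}; col 9 has {1,2,4,5,6,7,8,9}; box has {2,4,7,8,9} → only 3 remains.
R7C1 = 7: row 7 has {3,4,5,8,9}; col 1 has {1,2,3,4,5,6,8,9}; box has {1,2,3,4,5,6,8,9} → only 7 remains.
R7C8 = 2: row 7 has {3,4,5,7,8,9}; col 8 has {1,3,4,6,7,8,9}; box has {1,3,4,5,6,7,8} → only 2 remains.
R9C6 = 3: row 9 has {1,2,4,5,6,7,8}; col 6 has {2,4,5,6,9}; box has {2,4,5,7,8,9} → only 3 remains.
R9C7 = 9: row 9 has {1,2,3,4,5,6,7,8}; col 7 has {3,4,7,8}; box has {1,2,3,4,5,6,7,8} → only 9 remains.
R2C8 = 5: row 2 has {1,3,4,6,7,8,9}; col 8 has {1,2,3,4,6,7,8,9}; box has {1,3,4,6,7,8,9} → only 5 remains.
R5C6 = 1: row 5 has {3,4,5,7,8,9}; col 6 has {2,3,4,5,6,9}; box has {3,4,9} → only 1 remains.
R5C7 = 6: row 5 has {1,3,4,5,7,8,9}; col 7 has {3,4,7,8,9}; box has {2,3,4,7,8,9} → only 6 remains.
R6C7 = 5: row 6 has {1,2,3,4,7,8,9}; col 7 has {3,4,6,7,8,9}; box has {2,3,4,6,7,8,9} → only 5 remains.
R2C7 = 2: row 2 has {1,3,4,5,6,7,8,9}; col 7 has {3,4,5,6,7,8,9}; box has {1,3,4,5,6,7,8,9} → only 2 remains.

391746258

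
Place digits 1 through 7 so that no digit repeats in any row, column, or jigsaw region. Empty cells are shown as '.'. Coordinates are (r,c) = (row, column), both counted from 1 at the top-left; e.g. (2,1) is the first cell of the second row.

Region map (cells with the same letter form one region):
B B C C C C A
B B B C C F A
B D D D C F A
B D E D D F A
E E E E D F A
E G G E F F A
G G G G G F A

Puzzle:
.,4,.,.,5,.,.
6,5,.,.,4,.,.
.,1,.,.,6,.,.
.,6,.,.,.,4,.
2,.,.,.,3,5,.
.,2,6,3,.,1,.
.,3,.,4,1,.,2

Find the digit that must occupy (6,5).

7

(5,2) = 7: row 5 has {2,3,5}; col 2 has {1,2,3,4,5,6}; region has {2,3} → only 7 remains.
(6,5) = 7: row 6 has {1,2,3,6}; col 5 has {1,3,4,5,6}; region has {1,4,5} → only 7 remains.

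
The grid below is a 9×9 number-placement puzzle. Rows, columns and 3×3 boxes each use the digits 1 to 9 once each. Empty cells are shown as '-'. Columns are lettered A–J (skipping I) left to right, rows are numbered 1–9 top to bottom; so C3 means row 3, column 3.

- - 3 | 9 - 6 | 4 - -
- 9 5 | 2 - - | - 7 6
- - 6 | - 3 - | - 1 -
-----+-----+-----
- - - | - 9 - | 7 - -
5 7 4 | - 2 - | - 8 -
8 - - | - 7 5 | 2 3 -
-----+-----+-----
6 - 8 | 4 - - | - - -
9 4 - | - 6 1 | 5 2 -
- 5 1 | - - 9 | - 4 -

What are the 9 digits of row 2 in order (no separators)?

H1 = 5: row 1 has {3,4,6,9}; col 8 has {1,2,3,4,7,8}; box has {1,4,6,7} → only 5 remains.
C4 = 2: row 4 has {7,9}; col 3 has {1,3,4,5,6,8}; box has {4,5,7,8} → only 2 remains.
H4 = 6: row 4 has {2,7,9}; col 8 has {1,2,3,4,5,7,8}; box has {2,3,7,8} → only 6 remains.
F5 = 3: row 5 has {2,4,5,7,8}; col 6 has {1,5,6,9}; box has {2,5,7,9} → only 3 remains.
C6 = 9: row 6 has {2,3,5,7,8}; col 3 has {1,2,3,4,5,6,8}; box has {2,4,5,7,8} → only 9 remains.
E7 = 5: row 7 has {4,6,8}; col 5 has {2,3,6,7,9}; box has {1,4,6,9} → only 5 remains.
H7 = 9: row 7 has {4,5,6,8}; col 8 has {1,2,3,4,5,6,7,8}; box has {2,4,5} → only 9 remains.
C8 = 7: row 8 has {1,2,4,5,6,9}; col 3 has {1,2,3,4,5,6,8,9}; box has {1,4,5,6,8,9} → only 7 remains.
E9 = 8: row 9 has {1,4,5,9}; col 5 has {2,3,5,6,7,9}; box has {1,4,5,6,9} → only 8 remains.
E1 = 1: row 1 has {3,4,5,6,9}; col 5 has {2,3,5,6,7,8,9}; box has {2,3,6,9} → only 1 remains.
E2 = 4: row 2 has {2,5,6,7,9}; col 5 has {1,2,3,5,6,7,8,9}; box has {1,2,3,6,9} → only 4 remains.
F2 = 8: row 2 has {2,4,5,6,7,9}; col 6 has {1,3,5,6,9}; box has {1,2,3,4,6,9} → only 8 remains.
G2 = 3: row 2 has {2,4,5,6,7,8,9}; col 7 has {2,4,5,7}; box has {1,4,5,6,7} → only 3 remains.
F3 = 7: row 3 has {1,3,6}; col 6 has {1,3,5,6,8,9}; box has {1,2,3,4,6,8,9} → only 7 remains.
F4 = 4: row 4 has {2,6,7,9}; col 6 has {1,3,5,6,7,8,9}; box has {2,3,5,7,9} → only 4 remains.
F7 = 2: row 7 has {4,5,6,8,9}; col 6 has {1,3,4,5,6,7,8,9}; box has {1,4,5,6,8,9} → only 2 remains.
G7 = 1: row 7 has {2,4,5,6,8,9}; col 7 has {2,3,4,5,7}; box has {2,4,5,9} → only 1 remains.
D8 = 3: row 8 has {1,2,4,5,6,7,9}; col 4 has {2,4,9}; box has {1,2,4,5,6,8,9} → only 3 remains.
J8 = 8: row 8 has {1,2,3,4,5,6,7,9}; col 9 has {6}; box has {1,2,4,5,9} → only 8 remains.
D9 = 7: row 9 has {1,4,5,8,9}; col 4 has {2,3,4,9}; box has {1,2,3,4,5,6,8,9} → only 7 remains.
G9 = 6: row 9 has {1,4,5,7,8,9}; col 7 has {1,2,3,4,5,7}; box has {1,2,4,5,8,9} → only 6 remains.
J9 = 3: row 9 has {1,4,5,6,7,8,9}; col 9 has {6,8}; box has {1,2,4,5,6,8,9} → only 3 remains.
J1 = 2: row 1 has {1,3,4,5,6,9}; col 9 has {3,6,8}; box has {1,3,4,5,6,7} → only 2 remains.
A2 = 1: row 2 has {2,3,4,5,6,7,8,9}; col 1 has {5,6,8,9}; box has {3,5,6,9} → only 1 remains.

195248376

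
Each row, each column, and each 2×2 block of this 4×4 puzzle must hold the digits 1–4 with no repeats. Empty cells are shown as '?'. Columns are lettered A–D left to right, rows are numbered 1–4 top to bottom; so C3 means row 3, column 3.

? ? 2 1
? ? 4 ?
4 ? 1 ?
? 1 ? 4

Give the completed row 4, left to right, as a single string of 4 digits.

A1 = 3: row 1 has {1,2}; col 1 has {4}; box has {} → only 3 remains.
B1 = 4: row 1 has {1,2,3}; col 2 has {1}; box has {3} → only 4 remains.
B2 = 2: row 2 has {4}; col 2 has {1,4}; box has {3,4} → only 2 remains.
D2 = 3: row 2 has {2,4}; col 4 has {1,4}; box has {1,2,4} → only 3 remains.
B3 = 3: row 3 has {1,4}; col 2 has {1,2,4}; box has {1,4} → only 3 remains.
D3 = 2: row 3 has {1,3,4}; col 4 has {1,3,4}; box has {1,4} → only 2 remains.
A4 = 2: row 4 has {1,4}; col 1 has {3,4}; box has {1,3,4} → only 2 remains.
C4 = 3: row 4 has {1,2,4}; col 3 has {1,2,4}; box has {1,2,4} → only 3 remains.

2134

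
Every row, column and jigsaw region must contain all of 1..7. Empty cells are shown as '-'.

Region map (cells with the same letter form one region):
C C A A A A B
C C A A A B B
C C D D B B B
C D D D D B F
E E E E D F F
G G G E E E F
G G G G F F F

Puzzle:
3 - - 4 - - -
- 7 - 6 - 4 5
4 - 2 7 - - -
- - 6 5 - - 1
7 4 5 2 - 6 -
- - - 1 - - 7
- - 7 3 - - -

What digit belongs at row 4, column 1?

row 1, column 3 = 1: row 1 has {3,4}; col 3 has {2,5,6,7}; region has {4,6} → only 1 remains.
row 2, column 3 = 3: row 2 has {4,5,6,7}; col 3 has {1,2,5,6,7}; region has {1,4,6} → only 3 remains.
row 2, column 5 = 2: row 2 has {3,4,5,6,7}; col 5 has {}; region has {1,3,4,6} → only 2 remains.
row 4, column 1 = 2: row 4 has {1,5,6}; col 1 has {3,4,7}; region has {3,4,7} → only 2 remains.

2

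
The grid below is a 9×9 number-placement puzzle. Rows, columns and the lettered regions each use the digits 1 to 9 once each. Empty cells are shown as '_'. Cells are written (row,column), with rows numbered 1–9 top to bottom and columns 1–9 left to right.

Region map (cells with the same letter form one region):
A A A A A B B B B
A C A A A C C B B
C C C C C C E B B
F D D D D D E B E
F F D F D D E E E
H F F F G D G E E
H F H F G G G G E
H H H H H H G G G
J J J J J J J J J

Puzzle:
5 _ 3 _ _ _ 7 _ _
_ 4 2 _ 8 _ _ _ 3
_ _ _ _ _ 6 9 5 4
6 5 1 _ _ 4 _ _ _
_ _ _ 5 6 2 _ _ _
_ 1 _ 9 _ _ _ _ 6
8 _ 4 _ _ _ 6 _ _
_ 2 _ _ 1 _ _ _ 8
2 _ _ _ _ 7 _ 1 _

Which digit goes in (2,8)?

6

(5,3) = 9: in row 5, 9 can only go here (every other open cell in that row sees a 9).
(4,8) = 9: in row 4, 9 can only go here (every other open cell in that row sees a 9).
(2,8) = 6: row 2 has {2,3,4,8}; col 8 has {1,5,9}; region has {3,4,5,7,9} → only 6 remains.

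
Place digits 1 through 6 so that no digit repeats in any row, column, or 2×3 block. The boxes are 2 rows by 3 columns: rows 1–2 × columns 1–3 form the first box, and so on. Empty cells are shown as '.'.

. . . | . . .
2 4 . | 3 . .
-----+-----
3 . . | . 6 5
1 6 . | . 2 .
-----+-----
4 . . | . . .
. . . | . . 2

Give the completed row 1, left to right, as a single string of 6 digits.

536214

row 3, column 2 = 2 (sole candidate).
row 3, column 3 = 4 (sole candidate).
row 3, column 4 = 1 (sole candidate).
row 4, column 3 = 5 (sole candidate).
row 4, column 4 = 4 (sole candidate).
row 4, column 6 = 3 (sole candidate).
row 1, column 4 = 2: in row 1, 2 can only go here (every other open cell in that row sees a 2).
row 2, column 5 = 5 (hidden single in row 2).
row 5, column 3 = 2 (hidden single in row 5).
row 6, column 5 = 4 (hidden single in row 6).
row 1, column 5 = 1: row 1 has {2}; col 5 has {2,4,5,6}; box has {2,3,5} → only 1 remains.
row 2, column 6 = 6 (sole candidate).
row 5, column 5 = 3 (sole candidate).
row 5, column 6 = 1 (sole candidate).
row 1, column 6 = 4: row 1 has {1,2}; col 6 has {1,2,3,5,6}; box has {1,2,3,5,6} → only 4 remains.
row 2, column 3 = 1 (sole candidate).
row 5, column 2 = 5 (sole candidate).
row 5, column 4 = 6 (sole candidate).
row 6, column 1 = 6 (sole candidate).
row 6, column 3 = 3 (sole candidate).
row 6, column 4 = 5 (sole candidate).
row 1, column 1 = 5: row 1 has {1,2,4}; col 1 has {1,2,3,4,6}; box has {1,2,4} → only 5 remains.
row 1, column 2 = 3: row 1 has {1,2,4,5}; col 2 has {2,4,5,6}; box has {1,2,4,5} → only 3 remains.
row 1, column 3 = 6: row 1 has {1,2,3,4,5}; col 3 has {1,2,3,4,5}; box has {1,2,3,4,5} → only 6 remains.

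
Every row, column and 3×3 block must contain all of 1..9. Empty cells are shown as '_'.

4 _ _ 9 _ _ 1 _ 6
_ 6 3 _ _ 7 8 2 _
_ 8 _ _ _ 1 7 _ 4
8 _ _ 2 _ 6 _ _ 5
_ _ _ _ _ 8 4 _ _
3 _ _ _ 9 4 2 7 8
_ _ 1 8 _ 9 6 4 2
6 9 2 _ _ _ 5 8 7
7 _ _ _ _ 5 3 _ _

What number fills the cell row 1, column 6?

2

row 2, column 9 = 9 (sole candidate).
row 4, column 7 = 9 (sole candidate).
row 7, column 1 = 5 (sole candidate).
row 7, column 2 = 3 (sole candidate).
row 7, column 5 = 7 (sole candidate).
row 8, column 6 = 3 (sole candidate).
row 9, column 2 = 4 (sole candidate).
row 9, column 3 = 8 (sole candidate).
row 9, column 9 = 1 (sole candidate).
row 1, column 6 = 2: row 1 has {1,4,6,9}; col 6 has {1,3,4,5,6,7,8,9}; box has {1,7,9} → only 2 remains.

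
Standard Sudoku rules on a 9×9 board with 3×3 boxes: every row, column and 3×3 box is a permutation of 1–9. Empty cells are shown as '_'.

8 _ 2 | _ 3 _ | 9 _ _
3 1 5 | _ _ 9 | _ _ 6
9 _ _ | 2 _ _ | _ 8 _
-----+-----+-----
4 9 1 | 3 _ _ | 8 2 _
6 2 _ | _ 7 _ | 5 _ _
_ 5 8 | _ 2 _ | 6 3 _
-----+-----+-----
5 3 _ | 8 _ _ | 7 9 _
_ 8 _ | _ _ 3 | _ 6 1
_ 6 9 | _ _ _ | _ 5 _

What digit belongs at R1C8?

R4C9 = 7 (sole candidate).
R5C3 = 3 (sole candidate).
R6C1 = 7 (sole candidate).
R7C3 = 4 (sole candidate).
R7C9 = 2 (sole candidate).
R8C1 = 2 (sole candidate).
R8C3 = 7 (sole candidate).
R8C7 = 4 (sole candidate).
R9C1 = 1 (sole candidate).
R9C5 = 4 (sole candidate).
R9C7 = 3 (sole candidate).
R9C9 = 8 (sole candidate).
R2C5 = 8 (sole candidate).
R2C7 = 2 (sole candidate).
R3C3 = 6 (sole candidate).
R3C7 = 1 (sole candidate).
R9C4 = 7 (sole candidate).
R9C6 = 2 (sole candidate).
R2C4 = 4 (sole candidate).
R2C8 = 7 (sole candidate).
R3C5 = 5 (sole candidate).
R3C6 = 7 (sole candidate).
R4C5 = 6 (sole candidate).
R4C6 = 5 (sole candidate).
R7C5 = 1 (sole candidate).
R7C6 = 6 (sole candidate).
R8C5 = 9 (sole candidate).
R1C6 = 1 (sole candidate).
R1C8 = 4: row 1 has {1,2,3,8,9}; col 8 has {2,3,5,6,7,8,9}; box has {1,2,6,7,8,9} → only 4 remains.

4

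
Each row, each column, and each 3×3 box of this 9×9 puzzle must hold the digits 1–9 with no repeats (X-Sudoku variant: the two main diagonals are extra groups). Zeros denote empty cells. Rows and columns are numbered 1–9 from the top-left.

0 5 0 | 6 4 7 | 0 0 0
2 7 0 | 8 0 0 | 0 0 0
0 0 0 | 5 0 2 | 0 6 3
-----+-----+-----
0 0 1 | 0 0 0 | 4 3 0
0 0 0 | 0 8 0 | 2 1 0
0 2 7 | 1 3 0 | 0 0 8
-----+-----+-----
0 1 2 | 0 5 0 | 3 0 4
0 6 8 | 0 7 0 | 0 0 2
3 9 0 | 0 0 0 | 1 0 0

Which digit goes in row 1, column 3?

row 1, column 9 = 9: row 1 has {4,5,6,7}; col 9 has {2,3,4,8}; box has {3,6}; anti-diagonal has {1,2,3,6,8} → only 9 remains.
row 2, column 7 = 5: row 2 has {2,7,8}; col 7 has {1,2,3,4}; box has {3,6,9} → only 5 remains.
row 2, column 8 = 4: row 2 has {2,5,7,8}; col 8 has {1,3,6}; box has {3,5,6,9}; anti-diagonal has {1,2,3,6,8,9} → only 4 remains.
row 2, column 9 = 1: row 2 has {2,4,5,7,8}; col 9 has {2,3,4,8,9}; box has {3,4,5,6,9} → only 1 remains.
row 3, column 7 = 7: row 3 has {2,3,5,6}; col 7 has {1,2,3,4,5}; box has {1,3,4,5,6,9}; anti-diagonal has {1,2,3,4,6,8,9} → only 7 remains.
row 4, column 2 = 8: row 4 has {1,3,4}; col 2 has {1,2,5,6,7,9}; box has {1,2,7} → only 8 remains.
row 4, column 6 = 5: row 4 has {1,3,4,8}; col 6 has {2,7}; box has {1,3,8}; anti-diagonal has {1,2,3,4,6,7,8,9} → only 5 remains.
row 7, column 1 = 7: row 7 has {1,2,3,4,5}; col 1 has {2,3}; box has {1,2,3,6,8,9} → only 7 remains.
row 7, column 4 = 9: row 7 has {1,2,3,4,5,7}; col 4 has {1,5,6,8}; box has {5,7} → only 9 remains.
row 7, column 8 = 8: row 7 has {1,2,3,4,5,7,9}; col 8 has {1,3,4,6}; box has {1,2,3,4} → only 8 remains.
row 8, column 7 = 9: row 8 has {2,6,7,8}; col 7 has {1,2,3,4,5,7}; box has {1,2,3,4,8} → only 9 remains.
row 8, column 8 = 5: row 8 has {2,6,7,8,9}; col 8 has {1,3,4,6,8}; box has {1,2,3,4,8,9}; main diagonal has {3,7,8} → only 5 remains.
row 9, column 8 = 7: row 9 has {1,3,9}; col 8 has {1,3,4,5,6,8}; box has {1,2,3,4,5,8,9} → only 7 remains.
row 9, column 9 = 6: row 9 has {1,3,7,9}; col 9 has {1,2,3,4,8,9}; box has {1,2,3,4,5,7,8,9}; main diagonal has {3,5,7,8} → only 6 remains.
row 1, column 1 = 1: row 1 has {4,5,6,7,9}; col 1 has {2,3,7}; box has {2,5,7}; main diagonal has {3,5,6,7,8} → only 1 remains.
row 1, column 3 = 3: row 1 has {1,4,5,6,7,9}; col 3 has {1,2,7,8}; box has {1,2,5,7} → only 3 remains.

3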